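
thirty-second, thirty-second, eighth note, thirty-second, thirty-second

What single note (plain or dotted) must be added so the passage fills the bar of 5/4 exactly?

whole note

The bar of 5/4 = 40 thirty-second notes.
Working in thirty-second notes: thirty-second = 1; thirty-second = 1; eighth note = 4; thirty-second = 1; thirty-second = 1.
Sum: 1 + 1 + 4 + 1 + 1 = 8.
Remaining: 40 − 8 = 32 thirty-second notes, which is a whole note.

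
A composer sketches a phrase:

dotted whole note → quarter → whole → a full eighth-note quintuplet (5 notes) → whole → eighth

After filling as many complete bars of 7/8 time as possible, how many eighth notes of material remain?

0

One bar of 7/8 = 7 eighth notes.
Working in eighth notes: dotted whole note = 12; quarter = 2; whole = 8; a full eighth-note quintuplet (5 notes) (five quintuplet eighths span one half) = 4; whole = 8; eighth = 1.
Adding: 12 + 2 + 8 + 4 + 8 + 1 = 35.
35 ÷ 7 = 5 complete bars with 0 eighth notes remaining.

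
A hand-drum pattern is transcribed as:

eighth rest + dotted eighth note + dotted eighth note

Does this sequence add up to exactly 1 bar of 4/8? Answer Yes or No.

Yes

One bar of 4/8 = 8 sixteenth notes.
Each duration in sixteenth notes: eighth rest = 2; dotted eighth note = 3; dotted eighth note = 3.
Adding: 2 + 3 + 3 = 8.
8 equals 8, so the answer is Yes.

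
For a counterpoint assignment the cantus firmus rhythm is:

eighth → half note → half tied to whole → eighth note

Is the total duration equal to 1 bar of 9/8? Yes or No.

No

One bar of 9/8 = 9 eighth notes.
Each duration in eighth notes: eighth = 1; half note = 4; half tied to whole (half + whole) = 12; eighth note = 1.
Altogether 1 + 4 + 12 + 1 = 18.
18 exceeds 9, so the answer is No.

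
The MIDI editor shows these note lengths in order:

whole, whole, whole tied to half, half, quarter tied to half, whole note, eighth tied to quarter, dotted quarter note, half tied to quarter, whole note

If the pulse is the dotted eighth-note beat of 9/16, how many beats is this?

44

One dotted eighth-note beat = 3 sixteenth notes.
Express everything in sixteenth notes: whole = 16; whole = 16; whole tied to half (whole + half) = 24; half = 8; quarter tied to half (quarter + half) = 12; whole note = 16; eighth tied to quarter (eighth + quarter) = 6; dotted quarter note = 6; half tied to quarter (half + quarter) = 12; whole note = 16.
Adding: 16 + 16 + 24 + 8 + 12 + 16 + 6 + 6 + 12 + 16 = 132.
132 ÷ 3 = 44 beats.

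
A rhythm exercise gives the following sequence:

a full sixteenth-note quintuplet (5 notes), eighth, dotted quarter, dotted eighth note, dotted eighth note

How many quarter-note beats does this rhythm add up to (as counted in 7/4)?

One quarter-note beat = 4 sixteenth notes.
Each duration in sixteenth notes: a full sixteenth-note quintuplet (5 notes) (five quintuplet sixteenths span one quarter) = 4; eighth = 2; dotted quarter = 6; dotted eighth note = 3; dotted eighth note = 3.
Sum: 4 + 2 + 6 + 3 + 3 = 18.
18 ÷ 4 = 4.5 beats.

4.5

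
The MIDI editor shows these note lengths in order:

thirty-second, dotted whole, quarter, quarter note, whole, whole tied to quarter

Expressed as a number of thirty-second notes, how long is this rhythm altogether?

Express everything in thirty-second notes: thirty-second = 1; dotted whole = 48; quarter = 8; quarter note = 8; whole = 32; whole tied to quarter (whole + quarter) = 40.
Altogether 1 + 48 + 8 + 8 + 32 + 40 = 137 thirty-second notes.

137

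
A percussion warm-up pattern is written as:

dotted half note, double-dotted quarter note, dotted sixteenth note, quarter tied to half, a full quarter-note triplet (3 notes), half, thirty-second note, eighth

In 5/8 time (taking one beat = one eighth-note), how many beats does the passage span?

One eighth-note beat = 4 thirty-second notes.
In thirty-second notes: dotted half note = 24; double-dotted quarter note = 14; dotted sixteenth note = 3; quarter tied to half (quarter + half) = 24; a full quarter-note triplet (3 notes) (three triplet quarters span one half) = 16; half = 16; thirty-second note = 1; eighth = 4.
Adding: 24 + 14 + 3 + 24 + 16 + 16 + 1 + 4 = 102.
102 ÷ 4 = 25.5 beats.

25.5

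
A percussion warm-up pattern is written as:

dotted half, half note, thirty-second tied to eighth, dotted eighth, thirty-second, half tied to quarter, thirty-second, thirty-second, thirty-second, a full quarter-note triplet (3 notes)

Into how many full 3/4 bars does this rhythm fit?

One bar of 3/4 = 24 thirty-second notes.
Express everything in thirty-second notes: dotted half = 24; half note = 16; thirty-second tied to eighth (thirty-second + eighth) = 5; dotted eighth = 6; thirty-second = 1; half tied to quarter (half + quarter) = 24; thirty-second = 1; thirty-second = 1; thirty-second = 1; a full quarter-note triplet (3 notes) (three triplet quarters span one half) = 16.
Adding: 24 + 16 + 5 + 6 + 1 + 24 + 1 + 1 + 1 + 16 = 95.
95 ÷ 24 = 3 complete bars with 23 left over.

3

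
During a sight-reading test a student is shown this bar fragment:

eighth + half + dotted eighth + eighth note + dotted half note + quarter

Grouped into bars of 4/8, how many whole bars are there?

3

One bar of 4/8 = 8 sixteenth notes.
Each duration in sixteenth notes: eighth = 2; half = 8; dotted eighth = 3; eighth note = 2; dotted half note = 12; quarter = 4.
Sum: 2 + 8 + 3 + 2 + 12 + 4 = 31.
31 ÷ 8 = 3 complete bars with 7 left over.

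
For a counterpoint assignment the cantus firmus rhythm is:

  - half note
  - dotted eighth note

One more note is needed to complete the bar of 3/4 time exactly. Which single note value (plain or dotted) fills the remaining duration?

The bar of 3/4 = 12 sixteenth notes.
Express everything in sixteenth notes: half note = 8; dotted eighth note = 3.
Altogether 8 + 3 = 11.
Remaining: 12 − 11 = 1 sixteenth note, which is a sixteenth note.

sixteenth note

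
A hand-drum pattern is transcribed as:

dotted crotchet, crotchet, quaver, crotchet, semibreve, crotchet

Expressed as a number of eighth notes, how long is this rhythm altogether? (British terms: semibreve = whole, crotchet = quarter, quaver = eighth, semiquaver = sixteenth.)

In eighth notes: dotted crotchet = 3; crotchet = 2; quaver = 1; crotchet = 2; semibreve = 8; crotchet = 2.
Altogether 3 + 2 + 1 + 2 + 8 + 2 = 18 eighth notes.

18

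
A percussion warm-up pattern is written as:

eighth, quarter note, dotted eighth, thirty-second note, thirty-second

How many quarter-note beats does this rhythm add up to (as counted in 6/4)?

2.5

One quarter-note beat = 8 thirty-second notes.
Each duration in thirty-second notes: eighth = 4; quarter note = 8; dotted eighth = 6; thirty-second note = 1; thirty-second = 1.
Adding: 4 + 8 + 6 + 1 + 1 = 20.
20 ÷ 8 = 2.5 beats.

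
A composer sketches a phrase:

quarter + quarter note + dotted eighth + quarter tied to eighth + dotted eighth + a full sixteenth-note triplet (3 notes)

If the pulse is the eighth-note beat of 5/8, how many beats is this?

11

One eighth-note beat = 2 sixteenth notes.
In sixteenth notes: quarter = 4; quarter note = 4; dotted eighth = 3; quarter tied to eighth (quarter + eighth) = 6; dotted eighth = 3; a full sixteenth-note triplet (3 notes) (three triplet sixteenths span one eighth) = 2.
Total: 4 + 4 + 3 + 6 + 3 + 2 = 22.
22 ÷ 2 = 11 beats.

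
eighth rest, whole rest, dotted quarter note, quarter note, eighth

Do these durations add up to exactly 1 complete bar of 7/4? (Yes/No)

No

One bar of 7/4 = 14 eighth notes.
In eighth notes: eighth rest = 1; whole rest = 8; dotted quarter note = 3; quarter note = 2; eighth = 1.
Sum: 1 + 8 + 3 + 2 + 1 = 15.
15 exceeds 14, so the answer is No.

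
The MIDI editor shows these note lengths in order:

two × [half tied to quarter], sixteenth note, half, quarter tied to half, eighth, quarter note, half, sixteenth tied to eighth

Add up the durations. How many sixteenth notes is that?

Convert each value to sixteenth notes: half tied to quarter (half + quarter) = 12; half tied to quarter (half + quarter) = 12; sixteenth note = 1; half = 8; quarter tied to half (quarter + half) = 12; eighth = 2; quarter note = 4; half = 8; sixteenth tied to eighth (sixteenth + eighth) = 3.
Adding: 12 + 12 + 1 + 8 + 12 + 2 + 4 + 8 + 3 = 62 sixteenth notes.

62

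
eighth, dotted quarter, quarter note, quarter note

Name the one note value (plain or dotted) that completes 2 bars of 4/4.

whole note

2 bars of 4/4 = 16 eighth notes.
Each duration in eighth notes: eighth = 1; dotted quarter = 3; quarter note = 2; quarter note = 2.
Altogether 1 + 3 + 2 + 2 = 8.
Remaining: 16 − 8 = 8 eighth notes, which is a whole note.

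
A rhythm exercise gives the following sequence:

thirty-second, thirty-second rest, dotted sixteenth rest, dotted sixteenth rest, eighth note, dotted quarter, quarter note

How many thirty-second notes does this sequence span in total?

32

Express everything in thirty-second notes: thirty-second = 1; thirty-second rest = 1; dotted sixteenth rest = 3; dotted sixteenth rest = 3; eighth note = 4; dotted quarter = 12; quarter note = 8.
Sum: 1 + 1 + 3 + 3 + 4 + 12 + 8 = 32 thirty-second notes.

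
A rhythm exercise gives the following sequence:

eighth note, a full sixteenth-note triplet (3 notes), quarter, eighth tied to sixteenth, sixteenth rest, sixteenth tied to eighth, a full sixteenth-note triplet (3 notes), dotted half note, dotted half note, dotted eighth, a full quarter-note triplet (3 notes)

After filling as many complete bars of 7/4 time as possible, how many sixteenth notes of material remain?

24

One bar of 7/4 = 28 sixteenth notes.
Convert each value to sixteenth notes: eighth note = 2; a full sixteenth-note triplet (3 notes) (three triplet sixteenths span one eighth) = 2; quarter = 4; eighth tied to sixteenth (eighth + sixteenth) = 3; sixteenth rest = 1; sixteenth tied to eighth (sixteenth + eighth) = 3; a full sixteenth-note triplet (3 notes) (three triplet sixteenths span one eighth) = 2; dotted half note = 12; dotted half note = 12; dotted eighth = 3; a full quarter-note triplet (3 notes) (three triplet quarters span one half) = 8.
Adding: 2 + 2 + 4 + 3 + 1 + 3 + 2 + 12 + 12 + 3 + 8 = 52.
52 ÷ 28 = 1 complete bar with 24 sixteenth notes remaining.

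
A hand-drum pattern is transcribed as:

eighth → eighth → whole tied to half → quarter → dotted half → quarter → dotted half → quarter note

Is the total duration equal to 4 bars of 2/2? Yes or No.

Yes

One bar of 2/2 = 8 eighth notes, so 4 bars = 32.
Working in eighth notes: eighth = 1; eighth = 1; whole tied to half (whole + half) = 12; quarter = 2; dotted half = 6; quarter = 2; dotted half = 6; quarter note = 2.
Adding: 1 + 1 + 12 + 2 + 6 + 2 + 6 + 2 = 32.
32 equals 32, so the answer is Yes.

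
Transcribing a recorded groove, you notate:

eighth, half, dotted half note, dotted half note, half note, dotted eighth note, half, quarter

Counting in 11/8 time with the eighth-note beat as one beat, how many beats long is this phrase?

28.5

One eighth-note beat = 2 sixteenth notes.
Express everything in sixteenth notes: eighth = 2; half = 8; dotted half note = 12; dotted half note = 12; half note = 8; dotted eighth note = 3; half = 8; quarter = 4.
Total: 2 + 8 + 12 + 12 + 8 + 3 + 8 + 4 = 57.
57 ÷ 2 = 28.5 beats.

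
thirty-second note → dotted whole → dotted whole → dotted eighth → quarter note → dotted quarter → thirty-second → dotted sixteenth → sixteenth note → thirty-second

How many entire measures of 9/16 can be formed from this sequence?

One bar of 9/16 = 18 thirty-second notes.
Express everything in thirty-second notes: thirty-second note = 1; dotted whole = 48; dotted whole = 48; dotted eighth = 6; quarter note = 8; dotted quarter = 12; thirty-second = 1; dotted sixteenth = 3; sixteenth note = 2; thirty-second = 1.
Sum: 1 + 48 + 48 + 6 + 8 + 12 + 1 + 3 + 2 + 1 = 130.
130 ÷ 18 = 7 complete bars with 4 left over.

7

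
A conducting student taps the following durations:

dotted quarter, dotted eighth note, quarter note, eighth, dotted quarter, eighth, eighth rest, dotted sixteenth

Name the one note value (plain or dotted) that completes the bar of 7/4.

The bar of 7/4 = 56 thirty-second notes.
Express everything in thirty-second notes: dotted quarter = 12; dotted eighth note = 6; quarter note = 8; eighth = 4; dotted quarter = 12; eighth = 4; eighth rest = 4; dotted sixteenth = 3.
Total: 12 + 6 + 8 + 4 + 12 + 4 + 4 + 3 = 53.
Remaining: 56 − 53 = 3 thirty-second notes, which is a dotted sixteenth note.

dotted sixteenth note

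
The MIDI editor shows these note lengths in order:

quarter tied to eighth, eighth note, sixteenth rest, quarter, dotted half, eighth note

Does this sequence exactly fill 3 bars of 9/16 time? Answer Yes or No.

Yes

One bar of 9/16 = 9 sixteenth notes, so 3 bars = 27.
Express everything in sixteenth notes: quarter tied to eighth (quarter + eighth) = 6; eighth note = 2; sixteenth rest = 1; quarter = 4; dotted half = 12; eighth note = 2.
Total: 6 + 2 + 1 + 4 + 12 + 2 = 27.
27 equals 27, so the answer is Yes.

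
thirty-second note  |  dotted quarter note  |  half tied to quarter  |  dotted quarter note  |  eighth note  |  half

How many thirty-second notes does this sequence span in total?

Convert each value to thirty-second notes: thirty-second note = 1; dotted quarter note = 12; half tied to quarter (half + quarter) = 24; dotted quarter note = 12; eighth note = 4; half = 16.
Adding: 1 + 12 + 24 + 12 + 4 + 16 = 69 thirty-second notes.

69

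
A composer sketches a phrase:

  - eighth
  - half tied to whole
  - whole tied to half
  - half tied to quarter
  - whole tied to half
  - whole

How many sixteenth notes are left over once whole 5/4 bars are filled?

One bar of 5/4 = 10 eighth notes.
In eighth notes: eighth = 1; half tied to whole (half + whole) = 12; whole tied to half (whole + half) = 12; half tied to quarter (half + quarter) = 6; whole tied to half (whole + half) = 12; whole = 8.
Altogether 1 + 12 + 12 + 6 + 12 + 8 = 51.
51 ÷ 10 = 5 complete bars with 1 eighth note remaining = 2 sixteenth notes.

2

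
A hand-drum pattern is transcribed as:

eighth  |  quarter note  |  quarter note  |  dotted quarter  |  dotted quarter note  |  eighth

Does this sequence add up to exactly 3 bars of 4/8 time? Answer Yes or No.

Yes

One bar of 4/8 = 4 eighth notes, so 3 bars = 12.
Each duration in eighth notes: eighth = 1; quarter note = 2; quarter note = 2; dotted quarter = 3; dotted quarter note = 3; eighth = 1.
Altogether 1 + 2 + 2 + 3 + 3 + 1 = 12.
12 equals 12, so the answer is Yes.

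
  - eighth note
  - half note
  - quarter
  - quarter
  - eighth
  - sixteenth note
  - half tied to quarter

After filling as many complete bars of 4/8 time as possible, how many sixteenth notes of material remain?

One bar of 4/8 = 8 sixteenth notes.
In sixteenth notes: eighth note = 2; half note = 8; quarter = 4; quarter = 4; eighth = 2; sixteenth note = 1; half tied to quarter (half + quarter) = 12.
Total: 2 + 8 + 4 + 4 + 2 + 1 + 12 = 33.
33 ÷ 8 = 4 complete bars with 1 sixteenth note remaining.

1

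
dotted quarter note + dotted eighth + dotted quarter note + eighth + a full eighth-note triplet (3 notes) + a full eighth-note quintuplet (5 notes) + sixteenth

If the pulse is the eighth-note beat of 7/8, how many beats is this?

One eighth-note beat = 2 sixteenth notes.
In sixteenth notes: dotted quarter note = 6; dotted eighth = 3; dotted quarter note = 6; eighth = 2; a full eighth-note triplet (3 notes) (three triplet eighths span one quarter) = 4; a full eighth-note quintuplet (5 notes) (five quintuplet eighths span one half) = 8; sixteenth = 1.
Adding: 6 + 3 + 6 + 2 + 4 + 8 + 1 = 30.
30 ÷ 2 = 15 beats.

15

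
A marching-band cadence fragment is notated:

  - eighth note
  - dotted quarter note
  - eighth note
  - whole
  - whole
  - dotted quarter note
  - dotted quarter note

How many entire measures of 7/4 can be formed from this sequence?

One bar of 7/4 = 14 eighth notes.
Working in eighth notes: eighth note = 1; dotted quarter note = 3; eighth note = 1; whole = 8; whole = 8; dotted quarter note = 3; dotted quarter note = 3.
Sum: 1 + 3 + 1 + 8 + 8 + 3 + 3 = 27.
27 ÷ 14 = 1 complete bar with 13 left over.

1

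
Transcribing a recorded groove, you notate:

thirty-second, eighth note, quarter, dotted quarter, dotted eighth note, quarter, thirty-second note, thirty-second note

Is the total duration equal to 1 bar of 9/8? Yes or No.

No

One bar of 9/8 = 36 thirty-second notes.
Each duration in thirty-second notes: thirty-second = 1; eighth note = 4; quarter = 8; dotted quarter = 12; dotted eighth note = 6; quarter = 8; thirty-second note = 1; thirty-second note = 1.
Total: 1 + 4 + 8 + 12 + 6 + 8 + 1 + 1 = 41.
41 exceeds 36, so the answer is No.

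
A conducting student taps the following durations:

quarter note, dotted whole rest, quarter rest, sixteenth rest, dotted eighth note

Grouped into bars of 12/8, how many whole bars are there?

1

One bar of 12/8 = 24 sixteenth notes.
Express everything in sixteenth notes: quarter note = 4; dotted whole rest = 24; quarter rest = 4; sixteenth rest = 1; dotted eighth note = 3.
Altogether 4 + 24 + 4 + 1 + 3 = 36.
36 ÷ 24 = 1 complete bar with 12 left over.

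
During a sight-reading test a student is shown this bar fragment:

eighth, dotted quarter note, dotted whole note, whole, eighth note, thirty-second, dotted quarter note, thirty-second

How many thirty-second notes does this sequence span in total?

Convert each value to thirty-second notes: eighth = 4; dotted quarter note = 12; dotted whole note = 48; whole = 32; eighth note = 4; thirty-second = 1; dotted quarter note = 12; thirty-second = 1.
Altogether 4 + 12 + 48 + 32 + 4 + 1 + 12 + 1 = 114 thirty-second notes.

114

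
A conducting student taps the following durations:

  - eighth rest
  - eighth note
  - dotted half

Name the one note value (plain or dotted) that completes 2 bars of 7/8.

dotted half note

2 bars of 7/8 = 14 eighth notes.
Each duration in eighth notes: eighth rest = 1; eighth note = 1; dotted half = 6.
Altogether 1 + 1 + 6 = 8.
Remaining: 14 − 8 = 6 eighth notes, which is a dotted half note.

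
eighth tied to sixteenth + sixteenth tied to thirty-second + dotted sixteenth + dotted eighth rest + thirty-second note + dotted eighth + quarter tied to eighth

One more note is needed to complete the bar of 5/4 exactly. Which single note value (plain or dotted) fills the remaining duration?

The bar of 5/4 = 40 thirty-second notes.
In thirty-second notes: eighth tied to sixteenth (eighth + sixteenth) = 6; sixteenth tied to thirty-second (sixteenth + thirty-second) = 3; dotted sixteenth = 3; dotted eighth rest = 6; thirty-second note = 1; dotted eighth = 6; quarter tied to eighth (quarter + eighth) = 12.
Adding: 6 + 3 + 3 + 6 + 1 + 6 + 12 = 37.
Remaining: 40 − 37 = 3 thirty-second notes, which is a dotted sixteenth note.

dotted sixteenth note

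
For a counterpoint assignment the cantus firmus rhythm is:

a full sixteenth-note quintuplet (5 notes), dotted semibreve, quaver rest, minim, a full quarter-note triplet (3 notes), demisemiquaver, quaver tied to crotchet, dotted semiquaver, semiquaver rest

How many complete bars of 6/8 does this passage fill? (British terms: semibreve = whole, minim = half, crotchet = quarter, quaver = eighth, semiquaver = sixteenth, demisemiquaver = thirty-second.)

4

One bar of 6/8 = 24 thirty-second notes.
Express everything in thirty-second notes: a full sixteenth-note quintuplet (5 notes) (five quintuplet sixteenths span one quarter) = 8; dotted semibreve = 48; quaver rest = 4; minim = 16; a full quarter-note triplet (3 notes) (three triplet quarters span one half) = 16; demisemiquaver = 1; quaver tied to crotchet (quaver + crotchet) = 12; dotted semiquaver = 3; semiquaver rest = 2.
Adding: 8 + 48 + 4 + 16 + 16 + 1 + 12 + 3 + 2 = 110.
110 ÷ 24 = 4 complete bars with 14 left over.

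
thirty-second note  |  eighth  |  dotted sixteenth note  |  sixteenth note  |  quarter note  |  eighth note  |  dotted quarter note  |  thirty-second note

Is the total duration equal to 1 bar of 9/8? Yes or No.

One bar of 9/8 = 36 thirty-second notes.
Working in thirty-second notes: thirty-second note = 1; eighth = 4; dotted sixteenth note = 3; sixteenth note = 2; quarter note = 8; eighth note = 4; dotted quarter note = 12; thirty-second note = 1.
Sum: 1 + 4 + 3 + 2 + 8 + 4 + 12 + 1 = 35.
35 falls short of 36, so the answer is No.

No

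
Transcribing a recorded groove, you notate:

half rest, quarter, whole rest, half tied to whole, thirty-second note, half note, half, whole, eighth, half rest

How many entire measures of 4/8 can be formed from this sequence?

11

One bar of 4/8 = 16 thirty-second notes.
Each duration in thirty-second notes: half rest = 16; quarter = 8; whole rest = 32; half tied to whole (half + whole) = 48; thirty-second note = 1; half note = 16; half = 16; whole = 32; eighth = 4; half rest = 16.
Adding: 16 + 8 + 32 + 48 + 1 + 16 + 16 + 32 + 4 + 16 = 189.
189 ÷ 16 = 11 complete bars with 13 left over.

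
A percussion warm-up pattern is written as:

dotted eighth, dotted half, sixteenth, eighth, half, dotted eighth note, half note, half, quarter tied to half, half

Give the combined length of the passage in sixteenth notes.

Working in sixteenth notes: dotted eighth = 3; dotted half = 12; sixteenth = 1; eighth = 2; half = 8; dotted eighth note = 3; half note = 8; half = 8; quarter tied to half (quarter + half) = 12; half = 8.
Adding: 3 + 12 + 1 + 2 + 8 + 3 + 8 + 8 + 12 + 8 = 65 sixteenth notes.

65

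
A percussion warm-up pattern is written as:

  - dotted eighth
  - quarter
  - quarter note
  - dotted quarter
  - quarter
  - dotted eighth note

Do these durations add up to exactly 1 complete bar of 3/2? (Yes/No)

Yes

One bar of 3/2 = 24 sixteenth notes.
Express everything in sixteenth notes: dotted eighth = 3; quarter = 4; quarter note = 4; dotted quarter = 6; quarter = 4; dotted eighth note = 3.
Total: 3 + 4 + 4 + 6 + 4 + 3 = 24.
24 equals 24, so the answer is Yes.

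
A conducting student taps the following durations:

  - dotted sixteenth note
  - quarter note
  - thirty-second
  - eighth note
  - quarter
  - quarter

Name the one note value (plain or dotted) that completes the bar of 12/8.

half note

The bar of 12/8 = 48 thirty-second notes.
Express everything in thirty-second notes: dotted sixteenth note = 3; quarter note = 8; thirty-second = 1; eighth note = 4; quarter = 8; quarter = 8.
Altogether 3 + 8 + 1 + 4 + 8 + 8 = 32.
Remaining: 48 − 32 = 16 thirty-second notes, which is a half note.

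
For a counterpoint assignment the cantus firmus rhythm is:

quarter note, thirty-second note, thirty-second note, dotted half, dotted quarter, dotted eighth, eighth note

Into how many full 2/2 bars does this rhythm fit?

1

One bar of 2/2 = 32 thirty-second notes.
Each duration in thirty-second notes: quarter note = 8; thirty-second note = 1; thirty-second note = 1; dotted half = 24; dotted quarter = 12; dotted eighth = 6; eighth note = 4.
Sum: 8 + 1 + 1 + 24 + 12 + 6 + 4 = 56.
56 ÷ 32 = 1 complete bar with 24 left over.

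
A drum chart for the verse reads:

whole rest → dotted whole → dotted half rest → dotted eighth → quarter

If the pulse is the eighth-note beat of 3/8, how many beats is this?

One eighth-note beat = 2 sixteenth notes.
Express everything in sixteenth notes: whole rest = 16; dotted whole = 24; dotted half rest = 12; dotted eighth = 3; quarter = 4.
Altogether 16 + 24 + 12 + 3 + 4 = 59.
59 ÷ 2 = 29.5 beats.

29.5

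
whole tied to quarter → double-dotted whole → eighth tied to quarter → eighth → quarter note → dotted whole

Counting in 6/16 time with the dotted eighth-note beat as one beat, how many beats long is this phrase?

One dotted eighth-note beat = 3 sixteenth notes.
Working in sixteenth notes: whole tied to quarter (whole + quarter) = 20; double-dotted whole = 28; eighth tied to quarter (eighth + quarter) = 6; eighth = 2; quarter note = 4; dotted whole = 24.
Adding: 20 + 28 + 6 + 2 + 4 + 24 = 84.
84 ÷ 3 = 28 beats.

28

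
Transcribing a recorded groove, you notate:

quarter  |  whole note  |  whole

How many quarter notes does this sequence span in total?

Express everything in quarter notes: quarter = 1; whole note = 4; whole = 4.
Adding: 1 + 4 + 4 = 9 quarter notes.

9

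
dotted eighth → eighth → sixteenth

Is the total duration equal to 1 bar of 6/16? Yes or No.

Yes

One bar of 6/16 = 6 sixteenth notes.
Express everything in sixteenth notes: dotted eighth = 3; eighth = 2; sixteenth = 1.
Sum: 3 + 2 + 1 = 6.
6 equals 6, so the answer is Yes.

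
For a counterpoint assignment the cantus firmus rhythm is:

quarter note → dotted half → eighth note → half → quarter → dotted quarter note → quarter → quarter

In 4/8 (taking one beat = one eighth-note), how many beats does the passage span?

One eighth-note beat = 2 sixteenth notes.
Working in sixteenth notes: quarter note = 4; dotted half = 12; eighth note = 2; half = 8; quarter = 4; dotted quarter note = 6; quarter = 4; quarter = 4.
Altogether 4 + 12 + 2 + 8 + 4 + 6 + 4 + 4 = 44.
44 ÷ 2 = 22 beats.

22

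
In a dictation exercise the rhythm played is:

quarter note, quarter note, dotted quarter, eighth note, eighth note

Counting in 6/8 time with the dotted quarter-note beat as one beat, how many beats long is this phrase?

One dotted quarter-note beat = 3 eighth notes.
Each duration in eighth notes: quarter note = 2; quarter note = 2; dotted quarter = 3; eighth note = 1; eighth note = 1.
Sum: 2 + 2 + 3 + 1 + 1 = 9.
9 ÷ 3 = 3 beats.

3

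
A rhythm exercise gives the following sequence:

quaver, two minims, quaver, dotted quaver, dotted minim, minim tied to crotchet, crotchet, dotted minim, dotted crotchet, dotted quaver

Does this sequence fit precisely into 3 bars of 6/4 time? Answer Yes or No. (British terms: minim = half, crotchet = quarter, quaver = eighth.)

Yes

One bar of 6/4 = 24 sixteenth notes, so 3 bars = 72.
Convert each value to sixteenth notes: quaver = 2; minim = 8; minim = 8; quaver = 2; dotted quaver = 3; dotted minim = 12; minim tied to crotchet (minim + crotchet) = 12; crotchet = 4; dotted minim = 12; dotted crotchet = 6; dotted quaver = 3.
Total: 2 + 8 + 8 + 2 + 3 + 12 + 12 + 4 + 12 + 6 + 3 = 72.
72 equals 72, so the answer is Yes.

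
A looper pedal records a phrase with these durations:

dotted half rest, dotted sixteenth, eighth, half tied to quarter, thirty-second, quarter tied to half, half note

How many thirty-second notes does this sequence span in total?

96

Each duration in thirty-second notes: dotted half rest = 24; dotted sixteenth = 3; eighth = 4; half tied to quarter (half + quarter) = 24; thirty-second = 1; quarter tied to half (quarter + half) = 24; half note = 16.
Sum: 24 + 3 + 4 + 24 + 1 + 24 + 16 = 96 thirty-second notes.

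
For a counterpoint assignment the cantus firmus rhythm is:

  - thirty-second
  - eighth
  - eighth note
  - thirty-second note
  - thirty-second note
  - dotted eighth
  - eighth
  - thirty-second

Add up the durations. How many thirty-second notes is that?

In thirty-second notes: thirty-second = 1; eighth = 4; eighth note = 4; thirty-second note = 1; thirty-second note = 1; dotted eighth = 6; eighth = 4; thirty-second = 1.
Altogether 1 + 4 + 4 + 1 + 1 + 6 + 4 + 1 = 22 thirty-second notes.

22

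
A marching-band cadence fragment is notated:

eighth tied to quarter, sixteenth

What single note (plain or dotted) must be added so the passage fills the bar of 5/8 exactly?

The bar of 5/8 = 10 sixteenth notes.
Each duration in sixteenth notes: eighth tied to quarter (eighth + quarter) = 6; sixteenth = 1.
Adding: 6 + 1 = 7.
Remaining: 10 − 7 = 3 sixteenth notes, which is a dotted eighth note.

dotted eighth note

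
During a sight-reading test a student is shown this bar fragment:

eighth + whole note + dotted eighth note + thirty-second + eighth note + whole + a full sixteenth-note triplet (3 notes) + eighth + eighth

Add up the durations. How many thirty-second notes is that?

91

Each duration in thirty-second notes: eighth = 4; whole note = 32; dotted eighth note = 6; thirty-second = 1; eighth note = 4; whole = 32; a full sixteenth-note triplet (3 notes) (three triplet sixteenths span one eighth) = 4; eighth = 4; eighth = 4.
Altogether 4 + 32 + 6 + 1 + 4 + 32 + 4 + 4 + 4 = 91 thirty-second notes.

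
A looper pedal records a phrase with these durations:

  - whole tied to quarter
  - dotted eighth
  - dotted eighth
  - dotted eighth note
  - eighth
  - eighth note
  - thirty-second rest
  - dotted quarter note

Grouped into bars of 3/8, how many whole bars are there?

One bar of 3/8 = 12 thirty-second notes.
Convert each value to thirty-second notes: whole tied to quarter (whole + quarter) = 40; dotted eighth = 6; dotted eighth = 6; dotted eighth note = 6; eighth = 4; eighth note = 4; thirty-second rest = 1; dotted quarter note = 12.
Sum: 40 + 6 + 6 + 6 + 4 + 4 + 1 + 12 = 79.
79 ÷ 12 = 6 complete bars with 7 left over.

6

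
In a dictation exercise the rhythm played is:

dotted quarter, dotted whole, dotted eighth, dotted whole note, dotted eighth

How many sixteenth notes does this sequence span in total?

In sixteenth notes: dotted quarter = 6; dotted whole = 24; dotted eighth = 3; dotted whole note = 24; dotted eighth = 3.
Total: 6 + 24 + 3 + 24 + 3 = 60 sixteenth notes.

60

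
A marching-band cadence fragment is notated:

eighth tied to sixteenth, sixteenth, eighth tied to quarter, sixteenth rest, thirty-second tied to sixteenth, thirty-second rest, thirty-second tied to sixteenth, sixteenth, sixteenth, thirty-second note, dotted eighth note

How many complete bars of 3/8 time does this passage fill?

One bar of 3/8 = 12 thirty-second notes.
Convert each value to thirty-second notes: eighth tied to sixteenth (eighth + sixteenth) = 6; sixteenth = 2; eighth tied to quarter (eighth + quarter) = 12; sixteenth rest = 2; thirty-second tied to sixteenth (thirty-second + sixteenth) = 3; thirty-second rest = 1; thirty-second tied to sixteenth (thirty-second + sixteenth) = 3; sixteenth = 2; sixteenth = 2; thirty-second note = 1; dotted eighth note = 6.
Sum: 6 + 2 + 12 + 2 + 3 + 1 + 3 + 2 + 2 + 1 + 6 = 40.
40 ÷ 12 = 3 complete bars with 4 left over.

3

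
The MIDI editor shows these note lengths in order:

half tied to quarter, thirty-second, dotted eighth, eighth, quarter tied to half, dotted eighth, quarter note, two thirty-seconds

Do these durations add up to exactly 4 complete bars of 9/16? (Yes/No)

No

One bar of 9/16 = 18 thirty-second notes, so 4 bars = 72.
Convert each value to thirty-second notes: half tied to quarter (half + quarter) = 24; thirty-second = 1; dotted eighth = 6; eighth = 4; quarter tied to half (quarter + half) = 24; dotted eighth = 6; quarter note = 8; thirty-second = 1; thirty-second = 1.
Total: 24 + 1 + 6 + 4 + 24 + 6 + 8 + 1 + 1 = 75.
75 exceeds 72, so the answer is No.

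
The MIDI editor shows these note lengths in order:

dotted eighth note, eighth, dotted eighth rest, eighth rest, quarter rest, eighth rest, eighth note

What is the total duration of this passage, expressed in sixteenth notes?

18

Convert each value to sixteenth notes: dotted eighth note = 3; eighth = 2; dotted eighth rest = 3; eighth rest = 2; quarter rest = 4; eighth rest = 2; eighth note = 2.
Sum: 3 + 2 + 3 + 2 + 4 + 2 + 2 = 18 sixteenth notes.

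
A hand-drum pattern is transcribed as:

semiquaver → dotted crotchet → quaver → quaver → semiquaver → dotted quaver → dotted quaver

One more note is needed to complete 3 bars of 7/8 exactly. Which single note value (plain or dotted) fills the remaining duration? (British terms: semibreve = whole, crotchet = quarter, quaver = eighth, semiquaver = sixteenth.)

3 bars of 7/8 = 42 sixteenth notes.
Convert each value to sixteenth notes: semiquaver = 1; dotted crotchet = 6; quaver = 2; quaver = 2; semiquaver = 1; dotted quaver = 3; dotted quaver = 3.
Sum: 1 + 6 + 2 + 2 + 1 + 3 + 3 = 18.
Remaining: 42 − 18 = 24 sixteenth notes, which is a dotted whole note.

dotted whole note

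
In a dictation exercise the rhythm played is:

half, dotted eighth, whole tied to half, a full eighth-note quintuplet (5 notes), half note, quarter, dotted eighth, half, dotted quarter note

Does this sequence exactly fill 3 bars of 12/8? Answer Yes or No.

Yes

One bar of 12/8 = 24 sixteenth notes, so 3 bars = 72.
Convert each value to sixteenth notes: half = 8; dotted eighth = 3; whole tied to half (whole + half) = 24; a full eighth-note quintuplet (5 notes) (five quintuplet eighths span one half) = 8; half note = 8; quarter = 4; dotted eighth = 3; half = 8; dotted quarter note = 6.
Total: 8 + 3 + 24 + 8 + 8 + 4 + 3 + 8 + 6 = 72.
72 equals 72, so the answer is Yes.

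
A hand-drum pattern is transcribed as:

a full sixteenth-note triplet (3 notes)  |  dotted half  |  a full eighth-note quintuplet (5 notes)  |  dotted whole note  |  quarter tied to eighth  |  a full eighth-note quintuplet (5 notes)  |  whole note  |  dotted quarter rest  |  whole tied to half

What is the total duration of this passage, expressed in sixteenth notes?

Each duration in sixteenth notes: a full sixteenth-note triplet (3 notes) (three triplet sixteenths span one eighth) = 2; dotted half = 12; a full eighth-note quintuplet (5 notes) (five quintuplet eighths span one half) = 8; dotted whole note = 24; quarter tied to eighth (quarter + eighth) = 6; a full eighth-note quintuplet (5 notes) (five quintuplet eighths span one half) = 8; whole note = 16; dotted quarter rest = 6; whole tied to half (whole + half) = 24.
Sum: 2 + 12 + 8 + 24 + 6 + 8 + 16 + 6 + 24 = 106 sixteenth notes.

106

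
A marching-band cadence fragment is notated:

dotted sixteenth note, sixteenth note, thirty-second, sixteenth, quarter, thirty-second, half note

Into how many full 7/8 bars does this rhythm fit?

1

One bar of 7/8 = 28 thirty-second notes.
Express everything in thirty-second notes: dotted sixteenth note = 3; sixteenth note = 2; thirty-second = 1; sixteenth = 2; quarter = 8; thirty-second = 1; half note = 16.
Sum: 3 + 2 + 1 + 2 + 8 + 1 + 16 = 33.
33 ÷ 28 = 1 complete bar with 5 left over.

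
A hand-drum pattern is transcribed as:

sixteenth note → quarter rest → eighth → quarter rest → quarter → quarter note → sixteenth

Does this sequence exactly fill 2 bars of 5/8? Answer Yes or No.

One bar of 5/8 = 10 sixteenth notes, so 2 bars = 20.
Working in sixteenth notes: sixteenth note = 1; quarter rest = 4; eighth = 2; quarter rest = 4; quarter = 4; quarter note = 4; sixteenth = 1.
Altogether 1 + 4 + 2 + 4 + 4 + 4 + 1 = 20.
20 equals 20, so the answer is Yes.

Yes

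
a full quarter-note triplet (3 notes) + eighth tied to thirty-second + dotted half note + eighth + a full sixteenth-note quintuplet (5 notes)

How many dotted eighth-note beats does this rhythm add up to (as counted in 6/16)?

9.5

One dotted eighth-note beat = 6 thirty-second notes.
Each duration in thirty-second notes: a full quarter-note triplet (3 notes) (three triplet quarters span one half) = 16; eighth tied to thirty-second (eighth + thirty-second) = 5; dotted half note = 24; eighth = 4; a full sixteenth-note quintuplet (5 notes) (five quintuplet sixteenths span one quarter) = 8.
Altogether 16 + 5 + 24 + 4 + 8 = 57.
57 ÷ 6 = 9.5 beats.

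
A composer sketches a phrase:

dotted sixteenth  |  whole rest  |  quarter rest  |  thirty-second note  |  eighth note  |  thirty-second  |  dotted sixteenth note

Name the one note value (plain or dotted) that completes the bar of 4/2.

dotted quarter note

The bar of 4/2 = 64 thirty-second notes.
Each duration in thirty-second notes: dotted sixteenth = 3; whole rest = 32; quarter rest = 8; thirty-second note = 1; eighth note = 4; thirty-second = 1; dotted sixteenth note = 3.
Sum: 3 + 32 + 8 + 1 + 4 + 1 + 3 = 52.
Remaining: 64 − 52 = 12 thirty-second notes, which is a dotted quarter note.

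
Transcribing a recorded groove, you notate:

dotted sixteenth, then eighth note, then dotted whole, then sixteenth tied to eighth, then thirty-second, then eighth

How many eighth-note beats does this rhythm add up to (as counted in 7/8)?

One eighth-note beat = 4 thirty-second notes.
Each duration in thirty-second notes: dotted sixteenth = 3; eighth note = 4; dotted whole = 48; sixteenth tied to eighth (sixteenth + eighth) = 6; thirty-second = 1; eighth = 4.
Adding: 3 + 4 + 48 + 6 + 1 + 4 = 66.
66 ÷ 4 = 16.5 beats.

16.5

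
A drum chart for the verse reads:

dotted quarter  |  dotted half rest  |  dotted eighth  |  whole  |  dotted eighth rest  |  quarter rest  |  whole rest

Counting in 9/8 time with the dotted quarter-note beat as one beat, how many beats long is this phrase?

10

One dotted quarter-note beat = 6 sixteenth notes.
Each duration in sixteenth notes: dotted quarter = 6; dotted half rest = 12; dotted eighth = 3; whole = 16; dotted eighth rest = 3; quarter rest = 4; whole rest = 16.
Adding: 6 + 12 + 3 + 16 + 3 + 4 + 16 = 60.
60 ÷ 6 = 10 beats.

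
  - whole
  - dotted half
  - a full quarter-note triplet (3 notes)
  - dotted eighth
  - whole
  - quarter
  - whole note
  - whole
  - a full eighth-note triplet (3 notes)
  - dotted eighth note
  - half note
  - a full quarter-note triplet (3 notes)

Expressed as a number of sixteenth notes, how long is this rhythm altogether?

114

Convert each value to sixteenth notes: whole = 16; dotted half = 12; a full quarter-note triplet (3 notes) (three triplet quarters span one half) = 8; dotted eighth = 3; whole = 16; quarter = 4; whole note = 16; whole = 16; a full eighth-note triplet (3 notes) (three triplet eighths span one quarter) = 4; dotted eighth note = 3; half note = 8; a full quarter-note triplet (3 notes) (three triplet quarters span one half) = 8.
Altogether 16 + 12 + 8 + 3 + 16 + 4 + 16 + 16 + 4 + 3 + 8 + 8 = 114 sixteenth notes.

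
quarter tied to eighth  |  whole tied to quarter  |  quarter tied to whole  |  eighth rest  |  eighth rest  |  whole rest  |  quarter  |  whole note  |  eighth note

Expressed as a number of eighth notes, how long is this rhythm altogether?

Convert each value to eighth notes: quarter tied to eighth (quarter + eighth) = 3; whole tied to quarter (whole + quarter) = 10; quarter tied to whole (quarter + whole) = 10; eighth rest = 1; eighth rest = 1; whole rest = 8; quarter = 2; whole note = 8; eighth note = 1.
Sum: 3 + 10 + 10 + 1 + 1 + 8 + 2 + 8 + 1 = 44 eighth notes.

44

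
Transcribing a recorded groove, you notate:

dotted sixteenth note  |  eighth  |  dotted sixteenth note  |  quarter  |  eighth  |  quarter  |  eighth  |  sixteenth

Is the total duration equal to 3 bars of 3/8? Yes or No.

One bar of 3/8 = 12 thirty-second notes, so 3 bars = 36.
In thirty-second notes: dotted sixteenth note = 3; eighth = 4; dotted sixteenth note = 3; quarter = 8; eighth = 4; quarter = 8; eighth = 4; sixteenth = 2.
Sum: 3 + 4 + 3 + 8 + 4 + 8 + 4 + 2 = 36.
36 equals 36, so the answer is Yes.

Yes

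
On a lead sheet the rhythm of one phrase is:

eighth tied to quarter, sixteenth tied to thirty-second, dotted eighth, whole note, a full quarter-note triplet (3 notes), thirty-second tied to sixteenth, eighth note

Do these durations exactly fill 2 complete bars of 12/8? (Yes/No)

One bar of 12/8 = 48 thirty-second notes, so 2 bars = 96.
Convert each value to thirty-second notes: eighth tied to quarter (eighth + quarter) = 12; sixteenth tied to thirty-second (sixteenth + thirty-second) = 3; dotted eighth = 6; whole note = 32; a full quarter-note triplet (3 notes) (three triplet quarters span one half) = 16; thirty-second tied to sixteenth (thirty-second + sixteenth) = 3; eighth note = 4.
Adding: 12 + 3 + 6 + 32 + 16 + 3 + 4 = 76.
76 falls short of 96, so the answer is No.

No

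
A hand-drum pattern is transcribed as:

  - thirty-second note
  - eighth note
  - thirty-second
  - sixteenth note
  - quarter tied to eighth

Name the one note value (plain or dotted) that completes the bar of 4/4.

dotted quarter note

The bar of 4/4 = 32 thirty-second notes.
Convert each value to thirty-second notes: thirty-second note = 1; eighth note = 4; thirty-second = 1; sixteenth note = 2; quarter tied to eighth (quarter + eighth) = 12.
Adding: 1 + 4 + 1 + 2 + 12 = 20.
Remaining: 32 − 20 = 12 thirty-second notes, which is a dotted quarter note.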